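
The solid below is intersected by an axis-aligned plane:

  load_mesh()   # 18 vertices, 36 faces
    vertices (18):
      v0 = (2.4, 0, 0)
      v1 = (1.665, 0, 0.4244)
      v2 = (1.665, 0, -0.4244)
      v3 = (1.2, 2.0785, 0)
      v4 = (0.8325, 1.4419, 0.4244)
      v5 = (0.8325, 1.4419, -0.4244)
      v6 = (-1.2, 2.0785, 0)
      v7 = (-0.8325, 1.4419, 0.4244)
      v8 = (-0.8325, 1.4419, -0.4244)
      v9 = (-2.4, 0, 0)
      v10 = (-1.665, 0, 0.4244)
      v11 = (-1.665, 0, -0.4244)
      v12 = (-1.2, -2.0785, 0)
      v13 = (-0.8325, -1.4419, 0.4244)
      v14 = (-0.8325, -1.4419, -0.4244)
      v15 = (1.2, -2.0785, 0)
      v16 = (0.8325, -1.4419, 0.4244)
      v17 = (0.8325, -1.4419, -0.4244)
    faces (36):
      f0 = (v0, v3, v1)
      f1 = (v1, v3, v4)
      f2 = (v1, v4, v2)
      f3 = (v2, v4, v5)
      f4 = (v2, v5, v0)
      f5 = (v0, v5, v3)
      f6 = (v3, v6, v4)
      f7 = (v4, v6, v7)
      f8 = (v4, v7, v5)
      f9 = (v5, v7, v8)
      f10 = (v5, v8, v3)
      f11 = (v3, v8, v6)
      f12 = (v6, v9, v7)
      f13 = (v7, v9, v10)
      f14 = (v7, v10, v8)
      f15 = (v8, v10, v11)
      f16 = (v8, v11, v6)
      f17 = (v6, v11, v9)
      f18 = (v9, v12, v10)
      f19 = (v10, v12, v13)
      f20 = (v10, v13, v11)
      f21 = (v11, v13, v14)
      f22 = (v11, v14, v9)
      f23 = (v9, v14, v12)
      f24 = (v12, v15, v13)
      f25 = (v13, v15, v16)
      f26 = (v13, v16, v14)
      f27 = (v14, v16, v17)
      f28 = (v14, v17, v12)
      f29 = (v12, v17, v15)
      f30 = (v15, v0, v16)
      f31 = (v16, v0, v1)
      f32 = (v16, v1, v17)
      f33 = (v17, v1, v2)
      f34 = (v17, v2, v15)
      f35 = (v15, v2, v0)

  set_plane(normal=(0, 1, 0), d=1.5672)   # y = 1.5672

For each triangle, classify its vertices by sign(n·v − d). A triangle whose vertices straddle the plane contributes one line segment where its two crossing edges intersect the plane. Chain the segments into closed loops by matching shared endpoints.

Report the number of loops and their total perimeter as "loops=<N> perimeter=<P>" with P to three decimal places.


Straddling triangles (10 of 36):
  (v0,v3,v1) [-+-] → (1.49519, 1.5672, 0)–(1.31439, 1.5672, 0.1044)  len=0.2088
  (v1,v3,v4) [-+-] → (1.31439, 1.5672, 0.1044)–(0.904834, 1.5672, 0.340867)  len=0.4729
  (v0,v5,v3) [--+] → (0.904834, 1.5672, -0.340867)–(1.49519, 1.5672, 0)  len=0.6817
  (v3,v6,v4) [++-] → (0.432449, 1.5672, 0.340867)–(0.904834, 1.5672, 0.340867)  len=0.4724
  (v4,v6,v7) [-+-] → (0.432449, 1.5672, 0.340867)–(-0.904834, 1.5672, 0.340867)  len=1.3373
  (v5,v8,v3) [--+] → (-0.432449, 1.5672, -0.340867)–(0.904834, 1.5672, -0.340867)  len=1.3373
  (v3,v8,v6) [+-+] → (-0.432449, 1.5672, -0.340867)–(-0.904834, 1.5672, -0.340867)  len=0.4724
  (v6,v9,v7) [+--] → (-1.49519, 1.5672, 0)–(-0.904834, 1.5672, 0.340867)  len=0.6817
  (v8,v11,v6) [--+] → (-1.31439, 1.5672, -0.1044)–(-0.904834, 1.5672, -0.340867)  len=0.4729
  (v6,v11,v9) [+--] → (-1.31439, 1.5672, -0.1044)–(-1.49519, 1.5672, 0)  len=0.2088

Chained into 1 loop(s):
  loop 1: 10 segments, perimeter = 6.3461
Total perimeter = 6.346

loops=1 perimeter=6.346


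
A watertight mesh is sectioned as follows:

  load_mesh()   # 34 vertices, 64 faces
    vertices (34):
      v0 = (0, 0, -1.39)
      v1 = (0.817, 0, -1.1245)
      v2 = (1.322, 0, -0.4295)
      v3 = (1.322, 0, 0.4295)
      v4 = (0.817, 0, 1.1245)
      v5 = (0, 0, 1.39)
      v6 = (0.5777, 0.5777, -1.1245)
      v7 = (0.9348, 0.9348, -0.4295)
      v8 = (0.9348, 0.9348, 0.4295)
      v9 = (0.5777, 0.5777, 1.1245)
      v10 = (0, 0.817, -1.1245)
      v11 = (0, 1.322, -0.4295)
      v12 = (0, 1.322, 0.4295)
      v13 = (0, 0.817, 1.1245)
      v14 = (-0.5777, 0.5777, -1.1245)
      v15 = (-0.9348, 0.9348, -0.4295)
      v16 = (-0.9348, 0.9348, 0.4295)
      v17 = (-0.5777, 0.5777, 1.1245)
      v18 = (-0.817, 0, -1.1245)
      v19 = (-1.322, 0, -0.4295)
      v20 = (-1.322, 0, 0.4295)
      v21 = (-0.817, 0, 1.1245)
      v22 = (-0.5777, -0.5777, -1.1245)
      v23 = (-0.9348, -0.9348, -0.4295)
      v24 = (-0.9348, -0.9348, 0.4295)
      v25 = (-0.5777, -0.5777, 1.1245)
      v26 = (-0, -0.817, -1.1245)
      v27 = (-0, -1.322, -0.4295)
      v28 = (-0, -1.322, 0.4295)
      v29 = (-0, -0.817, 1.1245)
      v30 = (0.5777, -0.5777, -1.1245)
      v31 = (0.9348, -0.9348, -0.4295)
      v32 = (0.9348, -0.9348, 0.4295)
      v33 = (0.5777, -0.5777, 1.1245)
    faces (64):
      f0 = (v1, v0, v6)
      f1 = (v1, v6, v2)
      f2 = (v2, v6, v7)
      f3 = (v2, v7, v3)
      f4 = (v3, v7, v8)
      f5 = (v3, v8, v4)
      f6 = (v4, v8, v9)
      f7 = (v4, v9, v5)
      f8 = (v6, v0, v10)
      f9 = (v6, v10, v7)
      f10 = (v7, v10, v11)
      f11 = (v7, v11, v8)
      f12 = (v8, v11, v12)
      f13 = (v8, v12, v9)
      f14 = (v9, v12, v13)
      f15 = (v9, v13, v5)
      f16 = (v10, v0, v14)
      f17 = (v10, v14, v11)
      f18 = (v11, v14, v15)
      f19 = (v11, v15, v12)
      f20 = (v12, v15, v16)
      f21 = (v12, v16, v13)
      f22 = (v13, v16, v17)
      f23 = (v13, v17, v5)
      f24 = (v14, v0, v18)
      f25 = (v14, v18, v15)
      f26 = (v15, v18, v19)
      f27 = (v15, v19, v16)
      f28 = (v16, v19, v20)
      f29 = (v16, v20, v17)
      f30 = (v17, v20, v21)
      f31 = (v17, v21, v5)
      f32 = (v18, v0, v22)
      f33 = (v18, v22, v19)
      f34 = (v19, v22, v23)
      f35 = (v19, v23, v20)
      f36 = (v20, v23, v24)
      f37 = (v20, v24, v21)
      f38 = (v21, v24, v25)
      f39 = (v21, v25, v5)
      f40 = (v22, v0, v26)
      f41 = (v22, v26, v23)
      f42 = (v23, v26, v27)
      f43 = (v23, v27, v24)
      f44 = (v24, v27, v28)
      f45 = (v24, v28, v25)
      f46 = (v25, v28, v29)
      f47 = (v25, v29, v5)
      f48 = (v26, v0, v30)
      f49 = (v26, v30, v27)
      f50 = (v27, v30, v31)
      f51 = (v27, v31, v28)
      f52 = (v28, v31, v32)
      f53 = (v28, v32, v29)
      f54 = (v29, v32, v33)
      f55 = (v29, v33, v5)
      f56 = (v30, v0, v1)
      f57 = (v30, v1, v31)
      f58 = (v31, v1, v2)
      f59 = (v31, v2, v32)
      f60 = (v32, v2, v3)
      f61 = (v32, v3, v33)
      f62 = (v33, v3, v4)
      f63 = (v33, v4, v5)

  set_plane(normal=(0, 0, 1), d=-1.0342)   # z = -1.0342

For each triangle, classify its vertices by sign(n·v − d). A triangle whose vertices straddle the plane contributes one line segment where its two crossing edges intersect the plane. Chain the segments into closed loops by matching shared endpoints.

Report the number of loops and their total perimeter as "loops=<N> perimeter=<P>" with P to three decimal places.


Straddling triangles (16 of 64):
  (v1,v6,v2) [--+] → (0.674405, 0.502641, -1.0342)–(0.882614, 0, -1.0342)  len=0.5441
  (v2,v6,v7) [+-+] → (0.674405, 0.502641, -1.0342)–(0.624097, 0.624097, -1.0342)  len=0.1315
  (v6,v10,v7) [--+] → (0.121457, 0.832306, -1.0342)–(0.624097, 0.624097, -1.0342)  len=0.5441
  (v7,v10,v11) [+-+] → (0.121457, 0.832306, -1.0342)–(0, 0.882614, -1.0342)  len=0.1315
  (v10,v14,v11) [--+] → (-0.502641, 0.674405, -1.0342)–(0, 0.882614, -1.0342)  len=0.5441
  (v11,v14,v15) [+-+] → (-0.502641, 0.674405, -1.0342)–(-0.624097, 0.624097, -1.0342)  len=0.1315
  (v14,v18,v15) [--+] → (-0.832306, 0.121457, -1.0342)–(-0.624097, 0.624097, -1.0342)  len=0.5441
  (v15,v18,v19) [+-+] → (-0.832306, 0.121457, -1.0342)–(-0.882614, 0, -1.0342)  len=0.1315
  (v18,v22,v19) [--+] → (-0.674405, -0.502641, -1.0342)–(-0.882614, 0, -1.0342)  len=0.5441
  (v19,v22,v23) [+-+] → (-0.674405, -0.502641, -1.0342)–(-0.624097, -0.624097, -1.0342)  len=0.1315
  (v22,v26,v23) [--+] → (-0.121457, -0.832306, -1.0342)–(-0.624097, -0.624097, -1.0342)  len=0.5441
  (v23,v26,v27) [+-+] → (-0.121457, -0.832306, -1.0342)–(0, -0.882614, -1.0342)  len=0.1315
  (v26,v30,v27) [--+] → (0.502641, -0.674405, -1.0342)–(0, -0.882614, -1.0342)  len=0.5441
  (v27,v30,v31) [+-+] → (0.502641, -0.674405, -1.0342)–(0.624097, -0.624097, -1.0342)  len=0.1315
  (v30,v1,v31) [--+] → (0.832306, -0.121457, -1.0342)–(0.624097, -0.624097, -1.0342)  len=0.5441
  (v31,v1,v2) [+-+] → (0.832306, -0.121457, -1.0342)–(0.882614, 0, -1.0342)  len=0.1315

Chained into 1 loop(s):
  loop 1: 16 segments, perimeter = 5.4042
Total perimeter = 5.404

loops=1 perimeter=5.404


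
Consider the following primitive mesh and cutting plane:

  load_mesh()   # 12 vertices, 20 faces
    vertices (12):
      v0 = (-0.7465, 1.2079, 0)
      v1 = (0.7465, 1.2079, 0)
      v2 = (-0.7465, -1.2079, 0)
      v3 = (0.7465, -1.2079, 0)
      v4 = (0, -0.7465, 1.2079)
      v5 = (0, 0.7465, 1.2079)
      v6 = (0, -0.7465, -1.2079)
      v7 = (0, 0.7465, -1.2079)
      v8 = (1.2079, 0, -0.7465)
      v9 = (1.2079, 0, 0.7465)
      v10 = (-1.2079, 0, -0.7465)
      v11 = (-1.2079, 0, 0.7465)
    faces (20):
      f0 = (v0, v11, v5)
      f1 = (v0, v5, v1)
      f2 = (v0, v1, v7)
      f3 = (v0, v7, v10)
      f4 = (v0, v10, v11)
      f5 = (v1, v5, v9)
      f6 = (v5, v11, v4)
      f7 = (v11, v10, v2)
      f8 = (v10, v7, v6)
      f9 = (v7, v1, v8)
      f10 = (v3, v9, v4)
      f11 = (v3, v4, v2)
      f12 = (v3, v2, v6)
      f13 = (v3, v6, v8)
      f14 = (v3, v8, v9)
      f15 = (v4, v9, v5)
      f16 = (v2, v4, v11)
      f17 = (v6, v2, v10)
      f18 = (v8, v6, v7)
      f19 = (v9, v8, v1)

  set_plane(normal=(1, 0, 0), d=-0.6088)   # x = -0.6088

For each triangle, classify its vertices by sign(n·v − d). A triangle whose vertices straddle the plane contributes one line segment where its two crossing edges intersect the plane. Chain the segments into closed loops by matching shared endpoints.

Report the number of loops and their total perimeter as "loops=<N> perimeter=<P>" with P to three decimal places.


Straddling triangles (10 of 20):
  (v0,v11,v5) [--+] → (-0.6088, 0.370253, 0.975347)–(-0.6088, 1.12279, 0.22281)  len=1.0642
  (v0,v5,v1) [-++] → (-0.6088, 1.12279, 0.22281)–(-0.6088, 1.2079, 0)  len=0.2385
  (v0,v1,v7) [-++] → (-0.6088, 1.2079, 0)–(-0.6088, 1.12279, -0.22281)  len=0.2385
  (v0,v7,v10) [-+-] → (-0.6088, 1.12279, -0.22281)–(-0.6088, 0.370253, -0.975347)  len=1.0642
  (v5,v11,v4) [+-+] → (-0.6088, 0.370253, 0.975347)–(-0.6088, -0.370253, 0.975347)  len=0.7405
  (v10,v7,v6) [-++] → (-0.6088, 0.370253, -0.975347)–(-0.6088, -0.370253, -0.975347)  len=0.7405
  (v3,v4,v2) [++-] → (-0.6088, -1.12279, 0.22281)–(-0.6088, -1.2079, 0)  len=0.2385
  (v3,v2,v6) [+-+] → (-0.6088, -1.2079, 0)–(-0.6088, -1.12279, -0.22281)  len=0.2385
  (v2,v4,v11) [-+-] → (-0.6088, -1.12279, 0.22281)–(-0.6088, -0.370253, 0.975347)  len=1.0642
  (v6,v2,v10) [+--] → (-0.6088, -1.12279, -0.22281)–(-0.6088, -0.370253, -0.975347)  len=1.0642

Chained into 1 loop(s):
  loop 1: 10 segments, perimeter = 6.6921
Total perimeter = 6.692

loops=1 perimeter=6.692


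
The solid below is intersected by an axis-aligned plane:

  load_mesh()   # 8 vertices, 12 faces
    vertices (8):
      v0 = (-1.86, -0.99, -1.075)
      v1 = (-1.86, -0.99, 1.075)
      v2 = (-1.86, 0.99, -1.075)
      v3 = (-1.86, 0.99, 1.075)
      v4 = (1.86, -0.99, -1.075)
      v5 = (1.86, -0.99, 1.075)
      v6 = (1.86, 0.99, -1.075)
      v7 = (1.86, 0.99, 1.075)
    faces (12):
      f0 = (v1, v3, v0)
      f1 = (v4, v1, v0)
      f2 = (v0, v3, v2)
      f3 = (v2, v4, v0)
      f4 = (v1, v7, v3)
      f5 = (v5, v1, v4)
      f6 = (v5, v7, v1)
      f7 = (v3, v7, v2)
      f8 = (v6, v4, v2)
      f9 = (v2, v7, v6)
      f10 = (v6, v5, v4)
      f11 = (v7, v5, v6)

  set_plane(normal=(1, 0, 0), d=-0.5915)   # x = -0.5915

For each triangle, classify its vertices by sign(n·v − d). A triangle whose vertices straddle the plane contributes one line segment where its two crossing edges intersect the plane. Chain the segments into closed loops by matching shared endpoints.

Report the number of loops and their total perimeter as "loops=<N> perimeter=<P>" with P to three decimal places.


Straddling triangles (8 of 12):
  (v4,v1,v0) [+--] → (-0.5915, -0.99, 0.341862)–(-0.5915, -0.99, -1.075)  len=1.4169
  (v2,v4,v0) [-+-] → (-0.5915, 0.314831, -1.075)–(-0.5915, -0.99, -1.075)  len=1.3048
  (v1,v7,v3) [-+-] → (-0.5915, -0.314831, 1.075)–(-0.5915, 0.99, 1.075)  len=1.3048
  (v5,v1,v4) [+-+] → (-0.5915, -0.99, 1.075)–(-0.5915, -0.99, 0.341862)  len=0.7331
  (v5,v7,v1) [++-] → (-0.5915, -0.314831, 1.075)–(-0.5915, -0.99, 1.075)  len=0.6752
  (v3,v7,v2) [-+-] → (-0.5915, 0.99, 1.075)–(-0.5915, 0.99, -0.341862)  len=1.4169
  (v6,v4,v2) [++-] → (-0.5915, 0.314831, -1.075)–(-0.5915, 0.99, -1.075)  len=0.6752
  (v2,v7,v6) [-++] → (-0.5915, 0.99, -0.341862)–(-0.5915, 0.99, -1.075)  len=0.7331

Chained into 1 loop(s):
  loop 1: 8 segments, perimeter = 8.2600
Total perimeter = 8.260

loops=1 perimeter=8.260


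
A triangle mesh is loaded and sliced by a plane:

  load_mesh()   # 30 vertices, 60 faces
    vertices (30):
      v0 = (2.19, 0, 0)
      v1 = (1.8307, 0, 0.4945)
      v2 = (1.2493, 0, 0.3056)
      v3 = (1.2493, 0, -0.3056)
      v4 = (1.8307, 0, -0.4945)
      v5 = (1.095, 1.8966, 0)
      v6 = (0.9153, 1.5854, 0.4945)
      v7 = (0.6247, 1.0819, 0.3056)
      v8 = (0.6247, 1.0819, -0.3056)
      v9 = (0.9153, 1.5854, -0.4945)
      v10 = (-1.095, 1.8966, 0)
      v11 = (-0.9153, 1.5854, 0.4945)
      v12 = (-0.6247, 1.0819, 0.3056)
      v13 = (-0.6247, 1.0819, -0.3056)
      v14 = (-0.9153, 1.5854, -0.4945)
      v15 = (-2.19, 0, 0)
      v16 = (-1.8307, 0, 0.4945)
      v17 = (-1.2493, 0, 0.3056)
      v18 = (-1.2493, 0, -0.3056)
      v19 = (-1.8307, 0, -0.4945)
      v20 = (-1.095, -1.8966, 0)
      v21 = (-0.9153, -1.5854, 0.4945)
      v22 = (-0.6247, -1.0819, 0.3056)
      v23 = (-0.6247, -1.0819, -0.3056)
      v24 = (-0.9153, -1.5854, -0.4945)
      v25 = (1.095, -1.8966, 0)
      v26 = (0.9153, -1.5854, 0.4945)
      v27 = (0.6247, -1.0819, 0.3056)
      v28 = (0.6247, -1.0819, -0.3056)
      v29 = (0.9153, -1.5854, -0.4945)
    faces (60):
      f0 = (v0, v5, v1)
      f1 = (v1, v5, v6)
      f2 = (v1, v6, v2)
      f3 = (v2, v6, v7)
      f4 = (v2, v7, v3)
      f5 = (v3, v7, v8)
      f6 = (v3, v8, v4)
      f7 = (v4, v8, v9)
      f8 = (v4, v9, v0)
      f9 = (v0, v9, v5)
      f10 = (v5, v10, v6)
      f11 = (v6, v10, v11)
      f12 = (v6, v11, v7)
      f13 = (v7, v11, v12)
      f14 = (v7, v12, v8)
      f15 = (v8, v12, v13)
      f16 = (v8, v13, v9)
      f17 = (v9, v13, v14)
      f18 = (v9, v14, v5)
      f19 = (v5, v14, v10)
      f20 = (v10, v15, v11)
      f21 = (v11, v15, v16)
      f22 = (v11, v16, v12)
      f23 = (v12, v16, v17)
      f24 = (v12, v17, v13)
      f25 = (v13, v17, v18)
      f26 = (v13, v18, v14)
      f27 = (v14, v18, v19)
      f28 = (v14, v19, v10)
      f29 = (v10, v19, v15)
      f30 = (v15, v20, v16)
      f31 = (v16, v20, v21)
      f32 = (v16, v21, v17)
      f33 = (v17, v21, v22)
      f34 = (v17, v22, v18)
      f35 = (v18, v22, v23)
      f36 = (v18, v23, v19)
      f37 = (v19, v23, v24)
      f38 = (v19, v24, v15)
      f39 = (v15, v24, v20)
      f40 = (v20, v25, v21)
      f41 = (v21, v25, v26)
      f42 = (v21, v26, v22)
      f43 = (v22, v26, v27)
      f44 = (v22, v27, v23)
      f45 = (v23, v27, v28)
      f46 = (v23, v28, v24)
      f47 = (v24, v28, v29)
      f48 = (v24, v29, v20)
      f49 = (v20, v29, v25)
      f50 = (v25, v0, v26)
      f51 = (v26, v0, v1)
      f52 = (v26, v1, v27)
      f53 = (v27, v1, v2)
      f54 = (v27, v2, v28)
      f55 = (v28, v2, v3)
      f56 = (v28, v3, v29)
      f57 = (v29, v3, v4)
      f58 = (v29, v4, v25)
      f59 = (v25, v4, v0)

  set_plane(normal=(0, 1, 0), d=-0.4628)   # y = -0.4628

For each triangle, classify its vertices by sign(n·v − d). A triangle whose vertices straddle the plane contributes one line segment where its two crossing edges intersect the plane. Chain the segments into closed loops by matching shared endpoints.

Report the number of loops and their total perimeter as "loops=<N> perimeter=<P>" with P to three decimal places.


Straddling triangles (20 of 60):
  (v15,v20,v16) [+-+] → (-1.9228, -0.4628, 0)–(-1.65118, -0.4628, 0.373834)  len=0.4621
  (v16,v20,v21) [+--] → (-1.65118, -0.4628, 0.373834)–(-1.56348, -0.4628, 0.4945)  len=0.1492
  (v16,v21,v17) [+-+] → (-1.56348, -0.4628, 0.4945)–(-1.1518, -0.4628, 0.360743)  len=0.4329
  (v17,v21,v22) [+--] → (-1.1518, -0.4628, 0.360743)–(-0.982117, -0.4628, 0.3056)  len=0.1784
  (v17,v22,v18) [+-+] → (-0.982117, -0.4628, 0.3056)–(-0.982117, -0.4628, -0.0441494)  len=0.3497
  (v18,v22,v23) [+--] → (-0.982117, -0.4628, -0.0441494)–(-0.982117, -0.4628, -0.3056)  len=0.2615
  (v18,v23,v19) [+-+] → (-0.982117, -0.4628, -0.3056)–(-1.31481, -0.4628, -0.413695)  len=0.3498
  (v19,v23,v24) [+--] → (-1.31481, -0.4628, -0.413695)–(-1.56348, -0.4628, -0.4945)  len=0.2615
  (v19,v24,v15) [+-+] → (-1.56348, -0.4628, -0.4945)–(-1.8179, -0.4628, -0.144351)  len=0.4328
  (v15,v24,v20) [+--] → (-1.8179, -0.4628, -0.144351)–(-1.9228, -0.4628, 0)  len=0.1784
  (v25,v0,v26) [-+-] → (1.9228, -0.4628, 0)–(1.8179, -0.4628, 0.144351)  len=0.1784
  (v26,v0,v1) [-++] → (1.8179, -0.4628, 0.144351)–(1.56348, -0.4628, 0.4945)  len=0.4328
  (v26,v1,v27) [-+-] → (1.56348, -0.4628, 0.4945)–(1.31481, -0.4628, 0.413695)  len=0.2615
  (v27,v1,v2) [-++] → (1.31481, -0.4628, 0.413695)–(0.982117, -0.4628, 0.3056)  len=0.3498
  (v27,v2,v28) [-+-] → (0.982117, -0.4628, 0.3056)–(0.982117, -0.4628, 0.0441494)  len=0.2615
  (v28,v2,v3) [-++] → (0.982117, -0.4628, 0.0441494)–(0.982117, -0.4628, -0.3056)  len=0.3497
  (v28,v3,v29) [-+-] → (0.982117, -0.4628, -0.3056)–(1.1518, -0.4628, -0.360743)  len=0.1784
  (v29,v3,v4) [-++] → (1.1518, -0.4628, -0.360743)–(1.56348, -0.4628, -0.4945)  len=0.4329
  (v29,v4,v25) [-+-] → (1.56348, -0.4628, -0.4945)–(1.65118, -0.4628, -0.373834)  len=0.1492
  (v25,v4,v0) [-++] → (1.65118, -0.4628, -0.373834)–(1.9228, -0.4628, 0)  len=0.4621

Chained into 2 loop(s):
  loop 1: 10 segments, perimeter = 3.0563
  loop 2: 10 segments, perimeter = 3.0563
Total perimeter = 6.113

loops=2 perimeter=6.113


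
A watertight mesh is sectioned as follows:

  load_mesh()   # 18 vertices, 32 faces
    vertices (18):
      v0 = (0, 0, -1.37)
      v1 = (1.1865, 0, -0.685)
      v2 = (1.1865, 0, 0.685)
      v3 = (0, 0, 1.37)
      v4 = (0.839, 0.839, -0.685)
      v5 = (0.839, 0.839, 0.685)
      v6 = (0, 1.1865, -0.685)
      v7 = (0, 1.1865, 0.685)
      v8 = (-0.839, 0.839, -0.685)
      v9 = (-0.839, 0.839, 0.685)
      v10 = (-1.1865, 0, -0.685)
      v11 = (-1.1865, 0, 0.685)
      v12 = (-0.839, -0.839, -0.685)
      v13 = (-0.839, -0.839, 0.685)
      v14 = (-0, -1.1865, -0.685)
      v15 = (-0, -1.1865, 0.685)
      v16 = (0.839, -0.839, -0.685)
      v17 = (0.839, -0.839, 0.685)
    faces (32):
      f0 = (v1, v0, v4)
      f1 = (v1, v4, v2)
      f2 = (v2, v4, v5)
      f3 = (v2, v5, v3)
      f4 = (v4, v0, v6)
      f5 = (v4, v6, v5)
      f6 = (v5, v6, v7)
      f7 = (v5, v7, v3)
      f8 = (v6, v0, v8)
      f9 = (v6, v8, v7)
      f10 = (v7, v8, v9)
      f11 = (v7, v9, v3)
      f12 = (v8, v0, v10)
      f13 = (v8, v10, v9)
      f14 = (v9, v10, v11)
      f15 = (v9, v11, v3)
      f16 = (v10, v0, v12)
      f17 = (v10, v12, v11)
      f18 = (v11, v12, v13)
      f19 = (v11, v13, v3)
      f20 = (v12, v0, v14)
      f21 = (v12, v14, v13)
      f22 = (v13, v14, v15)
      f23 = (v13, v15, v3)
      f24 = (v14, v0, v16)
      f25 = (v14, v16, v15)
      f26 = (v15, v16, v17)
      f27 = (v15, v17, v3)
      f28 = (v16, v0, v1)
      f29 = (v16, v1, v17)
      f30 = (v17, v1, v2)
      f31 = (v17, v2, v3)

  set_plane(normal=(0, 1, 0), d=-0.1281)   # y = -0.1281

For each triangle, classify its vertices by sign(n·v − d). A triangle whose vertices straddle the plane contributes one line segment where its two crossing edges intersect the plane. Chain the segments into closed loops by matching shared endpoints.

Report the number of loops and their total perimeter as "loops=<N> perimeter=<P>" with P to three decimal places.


loops=1 perimeter=7.910

Straddling triangles (12 of 32):
  (v10,v0,v12) [++-] → (-0.1281, -0.1281, -1.26541)–(-1.13344, -0.1281, -0.685)  len=1.1609
  (v10,v12,v11) [+-+] → (-1.13344, -0.1281, -0.685)–(-1.13344, -0.1281, 0.475826)  len=1.1608
  (v11,v12,v13) [+--] → (-1.13344, -0.1281, 0.475826)–(-1.13344, -0.1281, 0.685)  len=0.2092
  (v11,v13,v3) [+-+] → (-1.13344, -0.1281, 0.685)–(-0.1281, -0.1281, 1.26541)  len=1.1609
  (v12,v0,v14) [-+-] → (-0.1281, -0.1281, -1.26541)–(0, -0.1281, -1.29604)  len=0.1317
  (v13,v15,v3) [--+] → (0, -0.1281, 1.29604)–(-0.1281, -0.1281, 1.26541)  len=0.1317
  (v14,v0,v16) [-+-] → (0, -0.1281, -1.29604)–(0.1281, -0.1281, -1.26541)  len=0.1317
  (v15,v17,v3) [--+] → (0.1281, -0.1281, 1.26541)–(0, -0.1281, 1.29604)  len=0.1317
  (v16,v0,v1) [-++] → (0.1281, -0.1281, -1.26541)–(1.13344, -0.1281, -0.685)  len=1.1609
  (v16,v1,v17) [-+-] → (1.13344, -0.1281, -0.685)–(1.13344, -0.1281, -0.475826)  len=0.2092
  (v17,v1,v2) [-++] → (1.13344, -0.1281, -0.475826)–(1.13344, -0.1281, 0.685)  len=1.1608
  (v17,v2,v3) [-++] → (1.13344, -0.1281, 0.685)–(0.1281, -0.1281, 1.26541)  len=1.1609

Chained into 1 loop(s):
  loop 1: 12 segments, perimeter = 7.9103
Total perimeter = 7.910


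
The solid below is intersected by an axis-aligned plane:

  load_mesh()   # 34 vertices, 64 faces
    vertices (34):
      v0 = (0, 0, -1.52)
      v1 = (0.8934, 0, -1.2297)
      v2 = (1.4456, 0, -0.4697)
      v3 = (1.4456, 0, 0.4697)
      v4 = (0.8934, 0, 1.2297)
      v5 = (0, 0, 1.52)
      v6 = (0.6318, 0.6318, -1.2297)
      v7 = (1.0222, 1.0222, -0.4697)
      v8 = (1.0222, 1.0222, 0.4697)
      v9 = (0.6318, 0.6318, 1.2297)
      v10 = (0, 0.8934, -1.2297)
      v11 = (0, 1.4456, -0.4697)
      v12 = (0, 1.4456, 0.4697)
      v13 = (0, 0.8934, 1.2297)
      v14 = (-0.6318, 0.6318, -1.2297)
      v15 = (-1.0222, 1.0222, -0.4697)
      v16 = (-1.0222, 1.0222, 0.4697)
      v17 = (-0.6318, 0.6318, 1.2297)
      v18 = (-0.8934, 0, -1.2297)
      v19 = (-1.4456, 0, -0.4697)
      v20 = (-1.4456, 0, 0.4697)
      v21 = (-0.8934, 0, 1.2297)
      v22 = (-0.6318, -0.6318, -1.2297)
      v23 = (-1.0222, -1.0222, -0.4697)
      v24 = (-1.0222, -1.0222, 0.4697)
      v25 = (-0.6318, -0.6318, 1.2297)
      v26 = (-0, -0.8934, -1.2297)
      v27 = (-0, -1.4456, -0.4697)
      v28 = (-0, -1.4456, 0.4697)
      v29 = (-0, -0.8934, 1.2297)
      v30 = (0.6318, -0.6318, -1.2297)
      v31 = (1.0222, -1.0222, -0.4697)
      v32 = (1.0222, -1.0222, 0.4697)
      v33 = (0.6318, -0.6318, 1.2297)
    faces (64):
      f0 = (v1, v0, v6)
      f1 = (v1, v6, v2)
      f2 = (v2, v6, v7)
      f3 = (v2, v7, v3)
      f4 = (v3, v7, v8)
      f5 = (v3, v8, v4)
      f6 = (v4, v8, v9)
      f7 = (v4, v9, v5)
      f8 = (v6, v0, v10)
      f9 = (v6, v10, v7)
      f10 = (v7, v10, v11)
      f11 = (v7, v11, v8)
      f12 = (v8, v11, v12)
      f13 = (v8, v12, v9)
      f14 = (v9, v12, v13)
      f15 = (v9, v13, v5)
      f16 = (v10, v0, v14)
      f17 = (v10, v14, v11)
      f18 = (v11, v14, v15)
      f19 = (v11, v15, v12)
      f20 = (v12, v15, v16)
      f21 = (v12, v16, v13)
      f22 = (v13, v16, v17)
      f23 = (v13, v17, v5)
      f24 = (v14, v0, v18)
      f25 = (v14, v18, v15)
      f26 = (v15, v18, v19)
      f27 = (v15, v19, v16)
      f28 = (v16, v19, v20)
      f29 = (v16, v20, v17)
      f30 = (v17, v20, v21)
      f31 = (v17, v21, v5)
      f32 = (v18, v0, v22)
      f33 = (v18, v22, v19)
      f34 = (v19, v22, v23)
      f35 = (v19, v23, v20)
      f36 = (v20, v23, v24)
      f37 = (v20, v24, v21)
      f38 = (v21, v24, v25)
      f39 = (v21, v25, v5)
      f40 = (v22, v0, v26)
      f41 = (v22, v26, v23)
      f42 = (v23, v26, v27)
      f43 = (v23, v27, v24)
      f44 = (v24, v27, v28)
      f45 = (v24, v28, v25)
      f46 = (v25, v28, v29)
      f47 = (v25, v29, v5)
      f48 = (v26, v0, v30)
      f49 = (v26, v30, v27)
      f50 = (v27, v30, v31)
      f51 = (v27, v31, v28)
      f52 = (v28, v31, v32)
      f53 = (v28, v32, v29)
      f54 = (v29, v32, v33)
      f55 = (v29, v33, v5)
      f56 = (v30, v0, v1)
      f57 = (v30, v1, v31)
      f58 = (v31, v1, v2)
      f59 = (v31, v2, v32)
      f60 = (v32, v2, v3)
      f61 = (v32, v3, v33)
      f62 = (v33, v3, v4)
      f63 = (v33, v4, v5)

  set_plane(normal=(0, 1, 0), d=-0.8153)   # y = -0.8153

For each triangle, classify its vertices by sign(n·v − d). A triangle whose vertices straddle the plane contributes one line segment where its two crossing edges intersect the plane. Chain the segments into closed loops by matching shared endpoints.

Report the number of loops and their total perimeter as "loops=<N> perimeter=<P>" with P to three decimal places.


Straddling triangles (20 of 64):
  (v19,v22,v23) [++-] → (-0.8153, -0.8153, -0.872477)–(-1.1079, -0.8153, -0.4697)  len=0.4978
  (v19,v23,v20) [+-+] → (-1.1079, -0.8153, -0.4697)–(-1.1079, -0.8153, -0.279559)  len=0.1901
  (v20,v23,v24) [+--] → (-1.1079, -0.8153, -0.279559)–(-1.1079, -0.8153, 0.4697)  len=0.7493
  (v20,v24,v21) [+-+] → (-1.1079, -0.8153, 0.4697)–(-0.99613, -0.8153, 0.623529)  len=0.1901
  (v21,v24,v25) [+-+] → (-0.99613, -0.8153, 0.623529)–(-0.8153, -0.8153, 0.872477)  len=0.3077
  (v22,v0,v26) [++-] → (0, -0.8153, -1.25508)–(-0.188622, -0.8153, -1.2297)  len=0.1903
  (v22,v26,v23) [+--] → (-0.188622, -0.8153, -1.2297)–(-0.8153, -0.8153, -0.872477)  len=0.7213
  (v24,v28,v25) [--+] → (-0.489338, -0.8153, 1.05833)–(-0.8153, -0.8153, 0.872477)  len=0.3752
  (v25,v28,v29) [+--] → (-0.489338, -0.8153, 1.05833)–(-0.188622, -0.8153, 1.2297)  len=0.3461
  (v25,v29,v5) [+-+] → (-0.188622, -0.8153, 1.2297)–(0, -0.8153, 1.25508)  len=0.1903
  (v26,v0,v30) [-++] → (0, -0.8153, -1.25508)–(0.188622, -0.8153, -1.2297)  len=0.1903
  (v26,v30,v27) [-+-] → (0.188622, -0.8153, -1.2297)–(0.489338, -0.8153, -1.05833)  len=0.3461
  (v27,v30,v31) [-+-] → (0.489338, -0.8153, -1.05833)–(0.8153, -0.8153, -0.872477)  len=0.3752
  (v29,v32,v33) [--+] → (0.8153, -0.8153, 0.872477)–(0.188622, -0.8153, 1.2297)  len=0.7213
  (v29,v33,v5) [-++] → (0.188622, -0.8153, 1.2297)–(0, -0.8153, 1.25508)  len=0.1903
  (v30,v1,v31) [++-] → (0.99613, -0.8153, -0.623529)–(0.8153, -0.8153, -0.872477)  len=0.3077
  (v31,v1,v2) [-++] → (0.99613, -0.8153, -0.623529)–(1.1079, -0.8153, -0.4697)  len=0.1901
  (v31,v2,v32) [-+-] → (1.1079, -0.8153, -0.4697)–(1.1079, -0.8153, 0.279559)  len=0.7493
  (v32,v2,v3) [-++] → (1.1079, -0.8153, 0.279559)–(1.1079, -0.8153, 0.4697)  len=0.1901
  (v32,v3,v33) [-++] → (1.1079, -0.8153, 0.4697)–(0.8153, -0.8153, 0.872477)  len=0.4978

Chained into 1 loop(s):
  loop 1: 20 segments, perimeter = 7.5168
Total perimeter = 7.517

loops=1 perimeter=7.517


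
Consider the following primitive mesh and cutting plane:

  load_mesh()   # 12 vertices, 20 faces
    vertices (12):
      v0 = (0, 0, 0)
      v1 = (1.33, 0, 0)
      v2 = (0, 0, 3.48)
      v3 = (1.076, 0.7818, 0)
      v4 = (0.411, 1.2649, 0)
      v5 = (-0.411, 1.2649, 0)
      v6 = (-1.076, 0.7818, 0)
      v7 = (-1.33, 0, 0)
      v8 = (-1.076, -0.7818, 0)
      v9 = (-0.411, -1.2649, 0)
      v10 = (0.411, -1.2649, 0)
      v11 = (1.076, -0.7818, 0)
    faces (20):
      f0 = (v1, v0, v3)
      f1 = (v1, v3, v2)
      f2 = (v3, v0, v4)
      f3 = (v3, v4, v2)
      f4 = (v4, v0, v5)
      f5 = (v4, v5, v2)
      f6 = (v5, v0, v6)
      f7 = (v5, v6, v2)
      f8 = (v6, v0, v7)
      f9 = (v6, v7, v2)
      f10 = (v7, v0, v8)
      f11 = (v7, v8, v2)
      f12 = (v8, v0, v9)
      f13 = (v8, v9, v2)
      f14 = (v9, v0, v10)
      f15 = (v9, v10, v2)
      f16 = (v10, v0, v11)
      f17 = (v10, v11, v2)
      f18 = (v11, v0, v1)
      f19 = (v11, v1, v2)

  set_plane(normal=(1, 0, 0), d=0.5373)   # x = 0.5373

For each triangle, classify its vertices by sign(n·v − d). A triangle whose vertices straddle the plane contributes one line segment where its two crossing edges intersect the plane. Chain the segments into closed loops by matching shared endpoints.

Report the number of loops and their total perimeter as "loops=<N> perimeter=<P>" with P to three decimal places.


Straddling triangles (8 of 20):
  (v1,v0,v3) [+-+] → (0.5373, 0, 0)–(0.5373, 0.390391, 0)  len=0.3904
  (v1,v3,v2) [++-] → (0.5373, 0.390391, 1.74226)–(0.5373, 0, 2.07413)  len=0.5124
  (v3,v0,v4) [+--] → (0.5373, 0.390391, 0)–(0.5373, 1.17315, 0)  len=0.7828
  (v3,v4,v2) [+--] → (0.5373, 1.17315, 0)–(0.5373, 0.390391, 1.74226)  len=1.9100
  (v10,v0,v11) [--+] → (0.5373, -0.390391, 0)–(0.5373, -1.17315, 0)  len=0.7828
  (v10,v11,v2) [-+-] → (0.5373, -1.17315, 0)–(0.5373, -0.390391, 1.74226)  len=1.9100
  (v11,v0,v1) [+-+] → (0.5373, -0.390391, 0)–(0.5373, 0, 0)  len=0.3904
  (v11,v1,v2) [++-] → (0.5373, 0, 2.07413)–(0.5373, -0.390391, 1.74226)  len=0.5124

Chained into 1 loop(s):
  loop 1: 8 segments, perimeter = 7.1911
Total perimeter = 7.191

loops=1 perimeter=7.191


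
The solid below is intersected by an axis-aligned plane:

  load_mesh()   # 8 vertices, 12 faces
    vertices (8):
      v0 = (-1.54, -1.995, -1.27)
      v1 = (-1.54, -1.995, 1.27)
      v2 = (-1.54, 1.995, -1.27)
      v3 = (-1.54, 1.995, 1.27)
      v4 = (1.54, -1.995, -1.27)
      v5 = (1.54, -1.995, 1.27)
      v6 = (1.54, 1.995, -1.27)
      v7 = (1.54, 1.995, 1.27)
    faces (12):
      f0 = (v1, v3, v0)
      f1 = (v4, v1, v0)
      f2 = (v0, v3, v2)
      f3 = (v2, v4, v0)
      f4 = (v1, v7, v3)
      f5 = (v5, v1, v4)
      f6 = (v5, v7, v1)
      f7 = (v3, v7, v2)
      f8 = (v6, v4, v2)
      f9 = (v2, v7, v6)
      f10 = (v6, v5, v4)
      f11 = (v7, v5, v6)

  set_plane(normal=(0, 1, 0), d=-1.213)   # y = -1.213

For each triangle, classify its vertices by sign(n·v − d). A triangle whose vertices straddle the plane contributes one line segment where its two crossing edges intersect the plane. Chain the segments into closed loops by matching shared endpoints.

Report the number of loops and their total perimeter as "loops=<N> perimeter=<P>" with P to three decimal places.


loops=1 perimeter=11.240

Straddling triangles (8 of 12):
  (v1,v3,v0) [-+-] → (-1.54, -1.213, 1.27)–(-1.54, -1.213, -0.772185)  len=2.0422
  (v0,v3,v2) [-++] → (-1.54, -1.213, -0.772185)–(-1.54, -1.213, -1.27)  len=0.4978
  (v2,v4,v0) [+--] → (0.936351, -1.213, -1.27)–(-1.54, -1.213, -1.27)  len=2.4764
  (v1,v7,v3) [-++] → (-0.936351, -1.213, 1.27)–(-1.54, -1.213, 1.27)  len=0.6036
  (v5,v7,v1) [-+-] → (1.54, -1.213, 1.27)–(-0.936351, -1.213, 1.27)  len=2.4764
  (v6,v4,v2) [+-+] → (1.54, -1.213, -1.27)–(0.936351, -1.213, -1.27)  len=0.6036
  (v6,v5,v4) [+--] → (1.54, -1.213, 0.772185)–(1.54, -1.213, -1.27)  len=2.0422
  (v7,v5,v6) [+-+] → (1.54, -1.213, 1.27)–(1.54, -1.213, 0.772185)  len=0.4978

Chained into 1 loop(s):
  loop 1: 8 segments, perimeter = 11.2400
Total perimeter = 11.240


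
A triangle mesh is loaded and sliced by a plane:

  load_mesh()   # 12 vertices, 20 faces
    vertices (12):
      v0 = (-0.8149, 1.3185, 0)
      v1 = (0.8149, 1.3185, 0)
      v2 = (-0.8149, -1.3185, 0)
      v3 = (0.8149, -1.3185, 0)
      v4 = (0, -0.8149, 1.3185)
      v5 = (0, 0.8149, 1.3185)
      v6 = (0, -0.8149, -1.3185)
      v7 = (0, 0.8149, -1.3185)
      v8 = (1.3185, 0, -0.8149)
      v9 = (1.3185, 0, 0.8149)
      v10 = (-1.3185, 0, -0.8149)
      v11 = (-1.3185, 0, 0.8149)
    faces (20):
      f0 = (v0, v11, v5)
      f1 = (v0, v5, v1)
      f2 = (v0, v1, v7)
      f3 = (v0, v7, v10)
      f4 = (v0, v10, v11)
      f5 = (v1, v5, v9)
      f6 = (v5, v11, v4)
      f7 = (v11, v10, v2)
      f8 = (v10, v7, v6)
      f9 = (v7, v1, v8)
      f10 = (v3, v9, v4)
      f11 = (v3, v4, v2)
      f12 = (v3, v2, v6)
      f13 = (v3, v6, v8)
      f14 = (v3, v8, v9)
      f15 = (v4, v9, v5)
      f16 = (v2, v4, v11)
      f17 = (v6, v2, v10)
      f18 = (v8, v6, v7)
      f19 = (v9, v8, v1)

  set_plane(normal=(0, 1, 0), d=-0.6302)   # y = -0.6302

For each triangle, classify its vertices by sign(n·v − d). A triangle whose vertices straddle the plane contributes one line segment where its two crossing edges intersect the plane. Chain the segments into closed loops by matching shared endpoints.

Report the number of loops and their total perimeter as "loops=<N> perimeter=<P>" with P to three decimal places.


Straddling triangles (10 of 20):
  (v5,v11,v4) [++-] → (-0.298843, -0.6302, 1.20436)–(0, -0.6302, 1.3185)  len=0.3199
  (v11,v10,v2) [++-] → (-1.0778, -0.6302, -0.425404)–(-1.0778, -0.6302, 0.425404)  len=0.8508
  (v10,v7,v6) [++-] → (0, -0.6302, -1.3185)–(-0.298843, -0.6302, -1.20436)  len=0.3199
  (v3,v9,v4) [-+-] → (1.0778, -0.6302, 0.425404)–(0.298843, -0.6302, 1.20436)  len=1.1016
  (v3,v6,v8) [--+] → (0.298843, -0.6302, -1.20436)–(1.0778, -0.6302, -0.425404)  len=1.1016
  (v3,v8,v9) [-++] → (1.0778, -0.6302, -0.425404)–(1.0778, -0.6302, 0.425404)  len=0.8508
  (v4,v9,v5) [-++] → (0.298843, -0.6302, 1.20436)–(0, -0.6302, 1.3185)  len=0.3199
  (v2,v4,v11) [--+] → (-0.298843, -0.6302, 1.20436)–(-1.0778, -0.6302, 0.425404)  len=1.1016
  (v6,v2,v10) [--+] → (-1.0778, -0.6302, -0.425404)–(-0.298843, -0.6302, -1.20436)  len=1.1016
  (v8,v6,v7) [+-+] → (0.298843, -0.6302, -1.20436)–(0, -0.6302, -1.3185)  len=0.3199

Chained into 1 loop(s):
  loop 1: 10 segments, perimeter = 7.3876
Total perimeter = 7.388

loops=1 perimeter=7.388


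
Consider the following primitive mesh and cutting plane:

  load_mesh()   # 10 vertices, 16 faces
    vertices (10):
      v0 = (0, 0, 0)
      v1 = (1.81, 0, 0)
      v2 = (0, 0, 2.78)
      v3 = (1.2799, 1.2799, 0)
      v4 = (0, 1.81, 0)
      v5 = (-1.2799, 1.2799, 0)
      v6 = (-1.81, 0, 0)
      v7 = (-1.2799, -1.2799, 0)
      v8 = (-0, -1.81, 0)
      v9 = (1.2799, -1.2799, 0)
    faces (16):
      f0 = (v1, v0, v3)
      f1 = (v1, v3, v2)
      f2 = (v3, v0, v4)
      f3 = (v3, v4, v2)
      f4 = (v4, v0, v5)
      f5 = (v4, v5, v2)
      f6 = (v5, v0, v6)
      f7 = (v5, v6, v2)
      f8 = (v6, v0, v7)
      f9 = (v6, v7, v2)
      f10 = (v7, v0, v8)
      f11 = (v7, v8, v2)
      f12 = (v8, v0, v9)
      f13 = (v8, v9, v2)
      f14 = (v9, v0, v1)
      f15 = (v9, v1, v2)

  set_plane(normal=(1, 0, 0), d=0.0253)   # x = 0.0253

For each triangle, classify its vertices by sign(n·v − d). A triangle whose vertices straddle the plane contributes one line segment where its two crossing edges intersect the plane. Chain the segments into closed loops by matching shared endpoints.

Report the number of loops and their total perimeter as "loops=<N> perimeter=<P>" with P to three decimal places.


loops=1 perimeter=10.162

Straddling triangles (8 of 16):
  (v1,v0,v3) [+-+] → (0.0253, 0, 0)–(0.0253, 0.0253, 0)  len=0.0253
  (v1,v3,v2) [++-] → (0.0253, 0.0253, 2.72505)–(0.0253, 0, 2.74114)  len=0.0300
  (v3,v0,v4) [+--] → (0.0253, 0.0253, 0)–(0.0253, 1.79952, 0)  len=1.7742
  (v3,v4,v2) [+--] → (0.0253, 1.79952, 0)–(0.0253, 0.0253, 2.72505)  len=3.2517
  (v8,v0,v9) [--+] → (0.0253, -0.0253, 0)–(0.0253, -1.79952, 0)  len=1.7742
  (v8,v9,v2) [-+-] → (0.0253, -1.79952, 0)–(0.0253, -0.0253, 2.72505)  len=3.2517
  (v9,v0,v1) [+-+] → (0.0253, -0.0253, 0)–(0.0253, 0, 0)  len=0.0253
  (v9,v1,v2) [++-] → (0.0253, 0, 2.74114)–(0.0253, -0.0253, 2.72505)  len=0.0300

Chained into 1 loop(s):
  loop 1: 8 segments, perimeter = 10.1625
Total perimeter = 10.162


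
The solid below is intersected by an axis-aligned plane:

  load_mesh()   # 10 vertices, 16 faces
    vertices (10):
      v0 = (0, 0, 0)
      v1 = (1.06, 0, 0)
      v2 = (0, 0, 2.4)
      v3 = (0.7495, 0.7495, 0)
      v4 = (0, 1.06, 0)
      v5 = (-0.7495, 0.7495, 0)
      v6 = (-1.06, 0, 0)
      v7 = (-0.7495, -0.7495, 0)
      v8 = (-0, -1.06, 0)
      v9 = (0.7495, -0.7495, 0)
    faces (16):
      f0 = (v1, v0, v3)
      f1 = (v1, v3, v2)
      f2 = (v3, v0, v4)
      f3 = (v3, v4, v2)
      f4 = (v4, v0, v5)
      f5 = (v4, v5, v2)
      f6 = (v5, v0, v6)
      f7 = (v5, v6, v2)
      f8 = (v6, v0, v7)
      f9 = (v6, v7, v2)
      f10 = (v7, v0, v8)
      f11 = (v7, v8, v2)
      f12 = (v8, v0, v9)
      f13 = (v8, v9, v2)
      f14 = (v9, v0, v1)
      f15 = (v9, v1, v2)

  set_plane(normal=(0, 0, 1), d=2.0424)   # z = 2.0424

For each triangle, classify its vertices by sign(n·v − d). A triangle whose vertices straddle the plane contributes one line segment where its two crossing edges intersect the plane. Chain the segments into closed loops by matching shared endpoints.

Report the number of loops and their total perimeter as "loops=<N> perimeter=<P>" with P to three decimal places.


loops=1 perimeter=0.967

Straddling triangles (8 of 16):
  (v1,v3,v2) [--+] → (0.111675, 0.111675, 2.0424)–(0.15794, 0, 2.0424)  len=0.1209
  (v3,v4,v2) [--+] → (0, 0.15794, 2.0424)–(0.111675, 0.111675, 2.0424)  len=0.1209
  (v4,v5,v2) [--+] → (-0.111675, 0.111675, 2.0424)–(0, 0.15794, 2.0424)  len=0.1209
  (v5,v6,v2) [--+] → (-0.15794, 0, 2.0424)–(-0.111675, 0.111675, 2.0424)  len=0.1209
  (v6,v7,v2) [--+] → (-0.111675, -0.111675, 2.0424)–(-0.15794, 0, 2.0424)  len=0.1209
  (v7,v8,v2) [--+] → (0, -0.15794, 2.0424)–(-0.111675, -0.111675, 2.0424)  len=0.1209
  (v8,v9,v2) [--+] → (0.111675, -0.111675, 2.0424)–(0, -0.15794, 2.0424)  len=0.1209
  (v9,v1,v2) [--+] → (0.15794, 0, 2.0424)–(0.111675, -0.111675, 2.0424)  len=0.1209

Chained into 1 loop(s):
  loop 1: 8 segments, perimeter = 0.9670
Total perimeter = 0.967


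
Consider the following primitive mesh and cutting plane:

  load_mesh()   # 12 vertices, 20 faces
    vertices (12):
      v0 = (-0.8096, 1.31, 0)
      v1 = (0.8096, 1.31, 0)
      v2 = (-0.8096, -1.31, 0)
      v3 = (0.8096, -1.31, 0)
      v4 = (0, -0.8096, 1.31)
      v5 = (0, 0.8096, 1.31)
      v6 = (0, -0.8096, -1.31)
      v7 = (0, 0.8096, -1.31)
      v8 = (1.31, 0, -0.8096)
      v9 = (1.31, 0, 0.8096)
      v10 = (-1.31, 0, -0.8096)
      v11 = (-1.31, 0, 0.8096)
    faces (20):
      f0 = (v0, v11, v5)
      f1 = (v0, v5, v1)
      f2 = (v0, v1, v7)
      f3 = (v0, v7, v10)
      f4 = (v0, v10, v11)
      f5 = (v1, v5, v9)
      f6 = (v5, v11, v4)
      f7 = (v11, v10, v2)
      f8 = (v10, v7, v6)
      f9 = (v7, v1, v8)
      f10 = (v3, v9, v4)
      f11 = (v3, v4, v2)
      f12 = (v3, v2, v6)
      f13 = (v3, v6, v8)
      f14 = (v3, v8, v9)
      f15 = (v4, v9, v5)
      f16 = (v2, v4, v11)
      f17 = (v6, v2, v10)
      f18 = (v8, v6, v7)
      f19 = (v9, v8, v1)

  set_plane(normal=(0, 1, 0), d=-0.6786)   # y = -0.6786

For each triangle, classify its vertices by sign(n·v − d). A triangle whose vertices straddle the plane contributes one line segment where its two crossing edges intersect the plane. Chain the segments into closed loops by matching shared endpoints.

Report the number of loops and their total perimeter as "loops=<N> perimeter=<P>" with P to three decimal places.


loops=1 perimeter=7.214

Straddling triangles (10 of 20):
  (v5,v11,v4) [++-] → (-0.211969, -0.6786, 1.22903)–(0, -0.6786, 1.31)  len=0.2269
  (v11,v10,v2) [++-] → (-1.05079, -0.6786, -0.390215)–(-1.05079, -0.6786, 0.390215)  len=0.7804
  (v10,v7,v6) [++-] → (0, -0.6786, -1.31)–(-0.211969, -0.6786, -1.22903)  len=0.2269
  (v3,v9,v4) [-+-] → (1.05079, -0.6786, 0.390215)–(0.211969, -0.6786, 1.22903)  len=1.1863
  (v3,v6,v8) [--+] → (0.211969, -0.6786, -1.22903)–(1.05079, -0.6786, -0.390215)  len=1.1863
  (v3,v8,v9) [-++] → (1.05079, -0.6786, -0.390215)–(1.05079, -0.6786, 0.390215)  len=0.7804
  (v4,v9,v5) [-++] → (0.211969, -0.6786, 1.22903)–(0, -0.6786, 1.31)  len=0.2269
  (v2,v4,v11) [--+] → (-0.211969, -0.6786, 1.22903)–(-1.05079, -0.6786, 0.390215)  len=1.1863
  (v6,v2,v10) [--+] → (-1.05079, -0.6786, -0.390215)–(-0.211969, -0.6786, -1.22903)  len=1.1863
  (v8,v6,v7) [+-+] → (0.211969, -0.6786, -1.22903)–(0, -0.6786, -1.31)  len=0.2269

Chained into 1 loop(s):
  loop 1: 10 segments, perimeter = 7.2135
Total perimeter = 7.214


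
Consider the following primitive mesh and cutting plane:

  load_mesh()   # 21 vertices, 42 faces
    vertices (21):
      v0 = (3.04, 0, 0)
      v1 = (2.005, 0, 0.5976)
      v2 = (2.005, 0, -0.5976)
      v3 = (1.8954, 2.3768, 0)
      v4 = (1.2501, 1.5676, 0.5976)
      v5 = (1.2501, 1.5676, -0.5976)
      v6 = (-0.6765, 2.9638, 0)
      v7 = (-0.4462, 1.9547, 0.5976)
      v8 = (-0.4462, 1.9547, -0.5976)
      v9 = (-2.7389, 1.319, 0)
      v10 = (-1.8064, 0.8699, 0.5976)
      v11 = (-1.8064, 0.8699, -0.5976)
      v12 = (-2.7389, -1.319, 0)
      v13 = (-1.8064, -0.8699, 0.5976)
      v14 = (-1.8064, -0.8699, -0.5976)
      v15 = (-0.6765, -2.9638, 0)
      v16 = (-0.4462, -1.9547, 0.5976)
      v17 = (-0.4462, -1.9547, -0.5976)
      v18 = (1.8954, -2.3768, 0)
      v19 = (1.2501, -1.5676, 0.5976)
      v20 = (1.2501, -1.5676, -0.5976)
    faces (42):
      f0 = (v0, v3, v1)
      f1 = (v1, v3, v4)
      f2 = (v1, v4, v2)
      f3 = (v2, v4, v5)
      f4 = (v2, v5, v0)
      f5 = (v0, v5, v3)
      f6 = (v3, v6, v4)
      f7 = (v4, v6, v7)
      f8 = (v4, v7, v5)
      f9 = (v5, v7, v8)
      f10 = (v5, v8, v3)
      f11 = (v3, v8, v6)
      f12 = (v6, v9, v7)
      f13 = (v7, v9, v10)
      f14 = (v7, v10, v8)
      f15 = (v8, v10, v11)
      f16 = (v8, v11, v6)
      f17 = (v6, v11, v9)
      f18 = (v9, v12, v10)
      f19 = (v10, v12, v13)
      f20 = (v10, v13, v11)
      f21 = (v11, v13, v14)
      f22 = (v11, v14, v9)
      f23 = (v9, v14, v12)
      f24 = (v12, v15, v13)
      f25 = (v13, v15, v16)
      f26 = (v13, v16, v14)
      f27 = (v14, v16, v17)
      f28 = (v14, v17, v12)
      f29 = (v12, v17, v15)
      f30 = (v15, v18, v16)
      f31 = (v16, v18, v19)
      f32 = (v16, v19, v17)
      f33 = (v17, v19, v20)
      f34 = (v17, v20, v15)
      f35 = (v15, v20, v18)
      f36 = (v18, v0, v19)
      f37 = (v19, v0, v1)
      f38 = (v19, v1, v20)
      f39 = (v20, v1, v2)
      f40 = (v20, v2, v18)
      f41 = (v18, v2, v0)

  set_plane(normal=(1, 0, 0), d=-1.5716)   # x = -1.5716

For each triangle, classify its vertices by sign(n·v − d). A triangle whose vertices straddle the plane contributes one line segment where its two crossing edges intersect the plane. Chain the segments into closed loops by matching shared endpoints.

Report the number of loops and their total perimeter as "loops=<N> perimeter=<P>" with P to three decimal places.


loops=2 perimeter=7.727

Straddling triangles (12 of 42):
  (v6,v9,v7) [+-+] → (-1.5716, 2.24994, 0)–(-1.5716, 1.64266, 0.304261)  len=0.6792
  (v7,v9,v10) [+--] → (-1.5716, 1.64266, 0.304261)–(-1.5716, 1.05716, 0.5976)  len=0.6549
  (v7,v10,v8) [+-+] → (-1.5716, 1.05716, 0.5976)–(-1.5716, 1.05716, 0.391283)  len=0.2063
  (v8,v10,v11) [+--] → (-1.5716, 1.05716, 0.391283)–(-1.5716, 1.05716, -0.5976)  len=0.9889
  (v8,v11,v6) [+-+] → (-1.5716, 1.05716, -0.5976)–(-1.5716, 1.30502, -0.473415)  len=0.2772
  (v6,v11,v9) [+--] → (-1.5716, 1.30502, -0.473415)–(-1.5716, 2.24994, 0)  len=1.0569
  (v12,v15,v13) [-+-] → (-1.5716, -2.24994, 0)–(-1.5716, -1.30502, 0.473415)  len=1.0569
  (v13,v15,v16) [-++] → (-1.5716, -1.30502, 0.473415)–(-1.5716, -1.05716, 0.5976)  len=0.2772
  (v13,v16,v14) [-+-] → (-1.5716, -1.05716, 0.5976)–(-1.5716, -1.05716, -0.391283)  len=0.9889
  (v14,v16,v17) [-++] → (-1.5716, -1.05716, -0.391283)–(-1.5716, -1.05716, -0.5976)  len=0.2063
  (v14,v17,v12) [-+-] → (-1.5716, -1.05716, -0.5976)–(-1.5716, -1.64266, -0.304261)  len=0.6549
  (v12,v17,v15) [-++] → (-1.5716, -1.64266, -0.304261)–(-1.5716, -2.24994, 0)  len=0.6792

Chained into 2 loop(s):
  loop 1: 6 segments, perimeter = 3.8634
  loop 2: 6 segments, perimeter = 3.8634
Total perimeter = 7.727
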